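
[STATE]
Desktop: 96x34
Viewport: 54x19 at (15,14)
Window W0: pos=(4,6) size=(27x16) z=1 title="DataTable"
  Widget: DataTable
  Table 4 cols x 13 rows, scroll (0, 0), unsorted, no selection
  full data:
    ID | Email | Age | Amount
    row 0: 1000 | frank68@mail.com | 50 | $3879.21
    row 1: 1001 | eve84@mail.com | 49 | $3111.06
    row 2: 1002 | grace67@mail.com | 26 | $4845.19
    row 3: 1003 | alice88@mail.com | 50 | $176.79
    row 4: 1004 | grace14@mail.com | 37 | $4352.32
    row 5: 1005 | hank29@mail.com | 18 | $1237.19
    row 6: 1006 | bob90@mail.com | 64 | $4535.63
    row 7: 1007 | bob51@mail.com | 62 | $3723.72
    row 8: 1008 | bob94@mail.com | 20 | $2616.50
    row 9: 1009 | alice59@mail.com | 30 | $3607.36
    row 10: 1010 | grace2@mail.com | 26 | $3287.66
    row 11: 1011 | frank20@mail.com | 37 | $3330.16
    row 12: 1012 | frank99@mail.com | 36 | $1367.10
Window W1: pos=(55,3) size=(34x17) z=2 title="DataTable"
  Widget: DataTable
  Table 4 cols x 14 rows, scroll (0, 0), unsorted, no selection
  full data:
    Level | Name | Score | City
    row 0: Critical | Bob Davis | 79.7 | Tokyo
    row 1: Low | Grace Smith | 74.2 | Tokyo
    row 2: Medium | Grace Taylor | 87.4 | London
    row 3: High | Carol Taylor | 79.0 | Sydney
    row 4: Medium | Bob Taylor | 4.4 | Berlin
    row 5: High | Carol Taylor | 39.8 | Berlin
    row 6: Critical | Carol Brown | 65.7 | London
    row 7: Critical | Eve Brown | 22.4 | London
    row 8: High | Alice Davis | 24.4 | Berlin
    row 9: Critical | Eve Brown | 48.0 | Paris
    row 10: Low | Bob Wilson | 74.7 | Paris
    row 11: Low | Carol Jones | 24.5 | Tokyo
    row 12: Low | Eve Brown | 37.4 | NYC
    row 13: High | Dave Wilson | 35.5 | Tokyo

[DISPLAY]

88@mail.com│50 ┃                        ┃Critical│Caro
14@mail.com│37 ┃                        ┃Critical│Eve 
9@mail.com │18 ┃                        ┃High    │Alic
@mail.com  │64 ┃                        ┃Critical│Eve 
@mail.com  │62 ┃                        ┃Low     │Bob 
@mail.com  │20 ┃                        ┗━━━━━━━━━━━━━
59@mail.com│30 ┃                                      
━━━━━━━━━━━━━━━┛                                      
                                                      
                                                      
                                                      
                                                      
                                                      
                                                      
                                                      
                                                      
                                                      
                                                      
                                                      


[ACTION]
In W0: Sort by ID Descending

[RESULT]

59@mail.com│30 ┃                        ┃Critical│Caro
@mail.com  │20 ┃                        ┃Critical│Eve 
@mail.com  │62 ┃                        ┃High    │Alic
@mail.com  │64 ┃                        ┃Critical│Eve 
9@mail.com │18 ┃                        ┃Low     │Bob 
14@mail.com│37 ┃                        ┗━━━━━━━━━━━━━
88@mail.com│50 ┃                                      
━━━━━━━━━━━━━━━┛                                      
                                                      
                                                      
                                                      
                                                      
                                                      
                                                      
                                                      
                                                      
                                                      
                                                      
                                                      


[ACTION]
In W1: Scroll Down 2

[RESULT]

59@mail.com│30 ┃                        ┃High    │Alic
@mail.com  │20 ┃                        ┃Critical│Eve 
@mail.com  │62 ┃                        ┃Low     │Bob 
@mail.com  │64 ┃                        ┃Low     │Caro
9@mail.com │18 ┃                        ┃Low     │Eve 
14@mail.com│37 ┃                        ┗━━━━━━━━━━━━━
88@mail.com│50 ┃                                      
━━━━━━━━━━━━━━━┛                                      
                                                      
                                                      
                                                      
                                                      
                                                      
                                                      
                                                      
                                                      
                                                      
                                                      
                                                      


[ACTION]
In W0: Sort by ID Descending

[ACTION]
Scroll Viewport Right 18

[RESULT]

                      ┃High    │Alice Davis │24.4 │Ber
                      ┃Critical│Eve Brown   │48.0 │Par
                      ┃Low     │Bob Wilson  │74.7 │Par
                      ┃Low     │Carol Jones │24.5 │Tok
                      ┃Low     │Eve Brown   │37.4 │NYC
                      ┗━━━━━━━━━━━━━━━━━━━━━━━━━━━━━━━
                                                      
                                                      
                                                      
                                                      
                                                      
                                                      
                                                      
                                                      
                                                      
                                                      
                                                      
                                                      
                                                      


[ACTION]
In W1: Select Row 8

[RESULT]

                      ┃>igh    │Alice Davis │24.4 │Ber
                      ┃Critical│Eve Brown   │48.0 │Par
                      ┃Low     │Bob Wilson  │74.7 │Par
                      ┃Low     │Carol Jones │24.5 │Tok
                      ┃Low     │Eve Brown   │37.4 │NYC
                      ┗━━━━━━━━━━━━━━━━━━━━━━━━━━━━━━━
                                                      
                                                      
                                                      
                                                      
                                                      
                                                      
                                                      
                                                      
                                                      
                                                      
                                                      
                                                      
                                                      


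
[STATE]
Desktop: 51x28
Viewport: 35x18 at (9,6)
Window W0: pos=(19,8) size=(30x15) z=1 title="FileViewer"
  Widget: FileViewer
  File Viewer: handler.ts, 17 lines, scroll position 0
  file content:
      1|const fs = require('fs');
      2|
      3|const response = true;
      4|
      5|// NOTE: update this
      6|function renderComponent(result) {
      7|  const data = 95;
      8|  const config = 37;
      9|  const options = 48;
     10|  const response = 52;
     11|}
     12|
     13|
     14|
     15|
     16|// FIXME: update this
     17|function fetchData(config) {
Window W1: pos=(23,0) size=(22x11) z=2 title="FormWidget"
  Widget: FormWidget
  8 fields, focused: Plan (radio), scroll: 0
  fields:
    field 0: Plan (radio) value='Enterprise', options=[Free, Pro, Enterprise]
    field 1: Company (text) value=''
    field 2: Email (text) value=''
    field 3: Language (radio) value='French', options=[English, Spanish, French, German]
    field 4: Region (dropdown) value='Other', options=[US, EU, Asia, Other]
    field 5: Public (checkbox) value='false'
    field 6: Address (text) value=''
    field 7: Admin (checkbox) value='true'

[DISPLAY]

              ┃  Language:   ( ) En
              ┃  Region:     [Oth▼]
          ┏━━━┃  Public:     [ ]   
          ┃ Fi┃  Address:    [    ]
          ┠───┗━━━━━━━━━━━━━━━━━━━━
          ┃const fs = require('fs')
          ┃                        
          ┃const response = true;  
          ┃                        
          ┃// NOTE: update this    
          ┃function renderComponent
          ┃  const data = 95;      
          ┃  const config = 37;    
          ┃  const options = 48;   
          ┃  const response = 52;  
          ┃}                       
          ┗━━━━━━━━━━━━━━━━━━━━━━━━
                                   


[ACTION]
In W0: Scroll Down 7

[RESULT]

              ┃  Language:   ( ) En
              ┃  Region:     [Oth▼]
          ┏━━━┃  Public:     [ ]   
          ┃ Fi┃  Address:    [    ]
          ┠───┗━━━━━━━━━━━━━━━━━━━━
          ┃  const data = 95;      
          ┃  const config = 37;    
          ┃  const options = 48;   
          ┃  const response = 52;  
          ┃}                       
          ┃                        
          ┃                        
          ┃                        
          ┃                        
          ┃// FIXME: update this   
          ┃function fetchData(confi
          ┗━━━━━━━━━━━━━━━━━━━━━━━━
                                   


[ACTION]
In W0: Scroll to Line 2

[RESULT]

              ┃  Language:   ( ) En
              ┃  Region:     [Oth▼]
          ┏━━━┃  Public:     [ ]   
          ┃ Fi┃  Address:    [    ]
          ┠───┗━━━━━━━━━━━━━━━━━━━━
          ┃                        
          ┃const response = true;  
          ┃                        
          ┃// NOTE: update this    
          ┃function renderComponent
          ┃  const data = 95;      
          ┃  const config = 37;    
          ┃  const options = 48;   
          ┃  const response = 52;  
          ┃}                       
          ┃                        
          ┗━━━━━━━━━━━━━━━━━━━━━━━━
                                   


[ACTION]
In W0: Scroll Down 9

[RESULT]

              ┃  Language:   ( ) En
              ┃  Region:     [Oth▼]
          ┏━━━┃  Public:     [ ]   
          ┃ Fi┃  Address:    [    ]
          ┠───┗━━━━━━━━━━━━━━━━━━━━
          ┃  const data = 95;      
          ┃  const config = 37;    
          ┃  const options = 48;   
          ┃  const response = 52;  
          ┃}                       
          ┃                        
          ┃                        
          ┃                        
          ┃                        
          ┃// FIXME: update this   
          ┃function fetchData(confi
          ┗━━━━━━━━━━━━━━━━━━━━━━━━
                                   


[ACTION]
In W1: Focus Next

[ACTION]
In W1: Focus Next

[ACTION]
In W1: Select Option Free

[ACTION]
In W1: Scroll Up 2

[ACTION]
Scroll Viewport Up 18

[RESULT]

              ┏━━━━━━━━━━━━━━━━━━━━
              ┃ FormWidget         
              ┠────────────────────
              ┃  Plan:       ( ) Fr
              ┃  Company:    [    ]
              ┃> Email:      [    ]
              ┃  Language:   ( ) En
              ┃  Region:     [Oth▼]
          ┏━━━┃  Public:     [ ]   
          ┃ Fi┃  Address:    [    ]
          ┠───┗━━━━━━━━━━━━━━━━━━━━
          ┃  const data = 95;      
          ┃  const config = 37;    
          ┃  const options = 48;   
          ┃  const response = 52;  
          ┃}                       
          ┃                        
          ┃                        


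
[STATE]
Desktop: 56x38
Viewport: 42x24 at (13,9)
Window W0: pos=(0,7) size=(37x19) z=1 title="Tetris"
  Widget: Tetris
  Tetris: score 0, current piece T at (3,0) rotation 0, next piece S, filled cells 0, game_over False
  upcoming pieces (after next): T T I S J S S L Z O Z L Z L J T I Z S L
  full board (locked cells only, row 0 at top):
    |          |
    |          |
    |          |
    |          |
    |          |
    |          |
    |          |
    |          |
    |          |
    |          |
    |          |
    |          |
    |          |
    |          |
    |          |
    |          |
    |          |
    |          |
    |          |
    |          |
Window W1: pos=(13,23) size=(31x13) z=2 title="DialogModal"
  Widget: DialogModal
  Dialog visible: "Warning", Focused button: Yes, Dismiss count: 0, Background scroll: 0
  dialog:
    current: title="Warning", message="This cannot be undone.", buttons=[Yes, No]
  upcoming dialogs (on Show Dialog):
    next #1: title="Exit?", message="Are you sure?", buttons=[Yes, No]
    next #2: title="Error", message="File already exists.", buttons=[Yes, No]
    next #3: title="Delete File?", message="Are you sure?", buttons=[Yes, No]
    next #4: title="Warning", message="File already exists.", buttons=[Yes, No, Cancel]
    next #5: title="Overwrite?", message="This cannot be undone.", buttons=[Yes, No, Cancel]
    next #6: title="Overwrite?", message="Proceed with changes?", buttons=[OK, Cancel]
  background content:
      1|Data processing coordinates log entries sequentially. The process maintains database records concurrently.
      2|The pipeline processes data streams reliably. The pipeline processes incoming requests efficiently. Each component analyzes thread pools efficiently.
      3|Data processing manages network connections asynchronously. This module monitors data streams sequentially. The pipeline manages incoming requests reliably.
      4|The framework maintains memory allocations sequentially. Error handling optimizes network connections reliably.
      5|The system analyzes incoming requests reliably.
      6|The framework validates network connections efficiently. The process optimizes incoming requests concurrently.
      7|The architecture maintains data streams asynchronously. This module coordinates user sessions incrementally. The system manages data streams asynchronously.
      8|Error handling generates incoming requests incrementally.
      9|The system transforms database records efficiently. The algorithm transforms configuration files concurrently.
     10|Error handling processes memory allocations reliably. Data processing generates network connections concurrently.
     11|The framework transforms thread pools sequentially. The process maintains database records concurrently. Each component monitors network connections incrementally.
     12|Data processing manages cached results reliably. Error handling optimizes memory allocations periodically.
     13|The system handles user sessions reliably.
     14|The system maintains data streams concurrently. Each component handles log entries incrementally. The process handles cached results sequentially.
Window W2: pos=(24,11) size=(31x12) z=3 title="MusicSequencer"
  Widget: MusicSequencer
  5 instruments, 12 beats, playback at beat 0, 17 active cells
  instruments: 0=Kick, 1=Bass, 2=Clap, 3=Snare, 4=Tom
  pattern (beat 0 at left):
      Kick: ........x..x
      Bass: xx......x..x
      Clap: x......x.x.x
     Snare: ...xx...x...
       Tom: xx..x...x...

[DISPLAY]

───────────────────────┨                  
ext:                   ┃                  
░░         ┏━━━━━━━━━━━━━━━━━━━━━━━━━━━━━┓
░          ┃ MusicSequencer              ┃
           ┠─────────────────────────────┨
           ┃      ▼12345678901           ┃
           ┃  Kick········█··█           ┃
core:      ┃  Bass██······█··█           ┃
           ┃  Clap█······█·█·█           ┃
           ┃ Snare···██···█···           ┃
           ┃   Tom██··█···█···           ┃
           ┃                             ┃
           ┃                             ┃
           ┗━━━━━━━━━━━━━━━━━━━━━━━━━━━━━┛
┏━━━━━━━━━━━━━━━━━━━━━━━━━━━━━┓           
┃ DialogModal                 ┃           
┠─────────────────────────────┨           
┃Data processing coordinates l┃           
┃The pipeline processes data s┃           
┃Da┌───────────────────────┐wo┃           
┃Th│        Warning        │or┃           
┃Th│ This cannot be undone.│g ┃           
┃Th│       [Yes]  No       │wo┃           
┃Th└───────────────────────┘da┃           


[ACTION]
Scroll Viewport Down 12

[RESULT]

           ┃      ▼12345678901           ┃
           ┃  Kick········█··█           ┃
core:      ┃  Bass██······█··█           ┃
           ┃  Clap█······█·█·█           ┃
           ┃ Snare···██···█···           ┃
           ┃   Tom██··█···█···           ┃
           ┃                             ┃
           ┃                             ┃
           ┗━━━━━━━━━━━━━━━━━━━━━━━━━━━━━┛
┏━━━━━━━━━━━━━━━━━━━━━━━━━━━━━┓           
┃ DialogModal                 ┃           
┠─────────────────────────────┨           
┃Data processing coordinates l┃           
┃The pipeline processes data s┃           
┃Da┌───────────────────────┐wo┃           
┃Th│        Warning        │or┃           
┃Th│ This cannot be undone.│g ┃           
┃Th│       [Yes]  No       │wo┃           
┃Th└───────────────────────┘da┃           
┃Error handling generates inco┃           
┃The system transforms databas┃           
┗━━━━━━━━━━━━━━━━━━━━━━━━━━━━━┛           
                                          
                                          


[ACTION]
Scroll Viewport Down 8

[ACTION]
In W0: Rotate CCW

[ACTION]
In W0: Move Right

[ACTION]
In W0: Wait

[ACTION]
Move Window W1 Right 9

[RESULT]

           ┃      ▼12345678901           ┃
           ┃  Kick········█··█           ┃
core:      ┃  Bass██······█··█           ┃
           ┃  Clap█······█·█·█           ┃
           ┃ Snare···██···█···           ┃
           ┃   Tom██··█···█···           ┃
           ┃                             ┃
           ┃                             ┃
           ┗━━━━━━━━━━━━━━━━━━━━━━━━━━━━━┛
         ┏━━━━━━━━━━━━━━━━━━━━━━━━━━━━━┓  
         ┃ DialogModal                 ┃  
━━━━━━━━━┠─────────────────────────────┨  
         ┃Data processing coordinates l┃  
         ┃The pipeline processes data s┃  
         ┃Da┌───────────────────────┐wo┃  
         ┃Th│        Warning        │or┃  
         ┃Th│ This cannot be undone.│g ┃  
         ┃Th│       [Yes]  No       │wo┃  
         ┃Th└───────────────────────┘da┃  
         ┃Error handling generates inco┃  
         ┃The system transforms databas┃  
         ┗━━━━━━━━━━━━━━━━━━━━━━━━━━━━━┛  
                                          
                                          


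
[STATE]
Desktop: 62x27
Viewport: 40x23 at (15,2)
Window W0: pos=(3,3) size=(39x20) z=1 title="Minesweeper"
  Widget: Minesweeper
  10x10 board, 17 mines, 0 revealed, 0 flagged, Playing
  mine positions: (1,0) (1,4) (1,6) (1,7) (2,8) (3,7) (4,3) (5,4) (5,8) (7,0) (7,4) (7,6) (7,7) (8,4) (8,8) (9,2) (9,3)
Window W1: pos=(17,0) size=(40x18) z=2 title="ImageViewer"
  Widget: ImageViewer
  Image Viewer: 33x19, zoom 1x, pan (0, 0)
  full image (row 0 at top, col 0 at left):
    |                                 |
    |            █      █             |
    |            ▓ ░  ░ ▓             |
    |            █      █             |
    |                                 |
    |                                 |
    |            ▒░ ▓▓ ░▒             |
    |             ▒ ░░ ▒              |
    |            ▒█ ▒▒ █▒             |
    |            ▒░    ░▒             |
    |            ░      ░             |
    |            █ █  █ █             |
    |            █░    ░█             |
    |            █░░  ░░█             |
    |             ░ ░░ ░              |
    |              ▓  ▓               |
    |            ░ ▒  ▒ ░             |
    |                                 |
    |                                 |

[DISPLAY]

  ┠─────────────────────────────────────
━━┃                                     
r ┃            █      █                 
──┃            ▓ ░  ░ ▓                 
  ┃            █      █                 
  ┃                                     
  ┃                                     
  ┃            ▒░ ▓▓ ░▒                 
  ┃             ▒ ░░ ▒                  
  ┃            ▒█ ▒▒ █▒                 
  ┃            ▒░    ░▒                 
  ┃            ░      ░                 
  ┃            █ █  █ █                 
  ┃            █░    ░█                 
  ┃            █░░  ░░█                 
  ┗━━━━━━━━━━━━━━━━━━━━━━━━━━━━━━━━━━━━━
                          ┃             
                          ┃             
                          ┃             
                          ┃             
━━━━━━━━━━━━━━━━━━━━━━━━━━┛             
                                        
                                        


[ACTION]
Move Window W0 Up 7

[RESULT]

──┠─────────────────────────────────────
  ┃                                     
  ┃            █      █                 
  ┃            ▓ ░  ░ ▓                 
  ┃            █      █                 
  ┃                                     
  ┃                                     
  ┃            ▒░ ▓▓ ░▒                 
  ┃             ▒ ░░ ▒                  
  ┃            ▒█ ▒▒ █▒                 
  ┃            ▒░    ░▒                 
  ┃            ░      ░                 
  ┃            █ █  █ █                 
  ┃            █░    ░█                 
  ┃            █░░  ░░█                 
  ┗━━━━━━━━━━━━━━━━━━━━━━━━━━━━━━━━━━━━━
                          ┃             
━━━━━━━━━━━━━━━━━━━━━━━━━━┛             
                                        
                                        
                                        
                                        
                                        


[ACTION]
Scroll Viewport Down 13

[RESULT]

  ┃            █      █                 
  ┃            ▓ ░  ░ ▓                 
  ┃            █      █                 
  ┃                                     
  ┃                                     
  ┃            ▒░ ▓▓ ░▒                 
  ┃             ▒ ░░ ▒                  
  ┃            ▒█ ▒▒ █▒                 
  ┃            ▒░    ░▒                 
  ┃            ░      ░                 
  ┃            █ █  █ █                 
  ┃            █░    ░█                 
  ┃            █░░  ░░█                 
  ┗━━━━━━━━━━━━━━━━━━━━━━━━━━━━━━━━━━━━━
                          ┃             
━━━━━━━━━━━━━━━━━━━━━━━━━━┛             
                                        
                                        
                                        
                                        
                                        
                                        
                                        


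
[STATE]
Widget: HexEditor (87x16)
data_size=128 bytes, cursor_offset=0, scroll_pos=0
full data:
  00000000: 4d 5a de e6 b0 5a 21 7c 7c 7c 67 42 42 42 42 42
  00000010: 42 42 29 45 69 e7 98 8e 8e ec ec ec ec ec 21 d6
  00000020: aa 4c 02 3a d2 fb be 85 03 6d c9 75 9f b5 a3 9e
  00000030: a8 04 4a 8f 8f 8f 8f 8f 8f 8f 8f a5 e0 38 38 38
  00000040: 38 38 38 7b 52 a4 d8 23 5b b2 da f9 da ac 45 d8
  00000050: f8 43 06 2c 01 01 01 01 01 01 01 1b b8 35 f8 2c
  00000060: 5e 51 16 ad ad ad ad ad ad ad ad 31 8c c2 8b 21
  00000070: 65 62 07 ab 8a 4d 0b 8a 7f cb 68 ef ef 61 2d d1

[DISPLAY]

00000000  4D 5a de e6 b0 5a 21 7c  7c 7c 67 42 42 42 42 42  |MZ...Z!|||gBBBBB|         
00000010  42 42 29 45 69 e7 98 8e  8e ec ec ec ec ec 21 d6  |BB)Ei.........!.|         
00000020  aa 4c 02 3a d2 fb be 85  03 6d c9 75 9f b5 a3 9e  |.L.:.....m.u....|         
00000030  a8 04 4a 8f 8f 8f 8f 8f  8f 8f 8f a5 e0 38 38 38  |..J..........888|         
00000040  38 38 38 7b 52 a4 d8 23  5b b2 da f9 da ac 45 d8  |888{R..#[.....E.|         
00000050  f8 43 06 2c 01 01 01 01  01 01 01 1b b8 35 f8 2c  |.C.,.........5.,|         
00000060  5e 51 16 ad ad ad ad ad  ad ad ad 31 8c c2 8b 21  |^Q.........1...!|         
00000070  65 62 07 ab 8a 4d 0b 8a  7f cb 68 ef ef 61 2d d1  |eb...M....h..a-.|         
                                                                                       
                                                                                       
                                                                                       
                                                                                       
                                                                                       
                                                                                       
                                                                                       
                                                                                       


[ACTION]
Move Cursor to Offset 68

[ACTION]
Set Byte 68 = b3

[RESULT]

00000000  4d 5a de e6 b0 5a 21 7c  7c 7c 67 42 42 42 42 42  |MZ...Z!|||gBBBBB|         
00000010  42 42 29 45 69 e7 98 8e  8e ec ec ec ec ec 21 d6  |BB)Ei.........!.|         
00000020  aa 4c 02 3a d2 fb be 85  03 6d c9 75 9f b5 a3 9e  |.L.:.....m.u....|         
00000030  a8 04 4a 8f 8f 8f 8f 8f  8f 8f 8f a5 e0 38 38 38  |..J..........888|         
00000040  38 38 38 7b B3 a4 d8 23  5b b2 da f9 da ac 45 d8  |888{...#[.....E.|         
00000050  f8 43 06 2c 01 01 01 01  01 01 01 1b b8 35 f8 2c  |.C.,.........5.,|         
00000060  5e 51 16 ad ad ad ad ad  ad ad ad 31 8c c2 8b 21  |^Q.........1...!|         
00000070  65 62 07 ab 8a 4d 0b 8a  7f cb 68 ef ef 61 2d d1  |eb...M....h..a-.|         
                                                                                       
                                                                                       
                                                                                       
                                                                                       
                                                                                       
                                                                                       
                                                                                       
                                                                                       


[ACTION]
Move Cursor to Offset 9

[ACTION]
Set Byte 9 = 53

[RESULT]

00000000  4d 5a de e6 b0 5a 21 7c  7c 53 67 42 42 42 42 42  |MZ...Z!||SgBBBBB|         
00000010  42 42 29 45 69 e7 98 8e  8e ec ec ec ec ec 21 d6  |BB)Ei.........!.|         
00000020  aa 4c 02 3a d2 fb be 85  03 6d c9 75 9f b5 a3 9e  |.L.:.....m.u....|         
00000030  a8 04 4a 8f 8f 8f 8f 8f  8f 8f 8f a5 e0 38 38 38  |..J..........888|         
00000040  38 38 38 7b b3 a4 d8 23  5b b2 da f9 da ac 45 d8  |888{...#[.....E.|         
00000050  f8 43 06 2c 01 01 01 01  01 01 01 1b b8 35 f8 2c  |.C.,.........5.,|         
00000060  5e 51 16 ad ad ad ad ad  ad ad ad 31 8c c2 8b 21  |^Q.........1...!|         
00000070  65 62 07 ab 8a 4d 0b 8a  7f cb 68 ef ef 61 2d d1  |eb...M....h..a-.|         
                                                                                       
                                                                                       
                                                                                       
                                                                                       
                                                                                       
                                                                                       
                                                                                       
                                                                                       


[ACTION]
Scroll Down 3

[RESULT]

00000030  a8 04 4a 8f 8f 8f 8f 8f  8f 8f 8f a5 e0 38 38 38  |..J..........888|         
00000040  38 38 38 7b b3 a4 d8 23  5b b2 da f9 da ac 45 d8  |888{...#[.....E.|         
00000050  f8 43 06 2c 01 01 01 01  01 01 01 1b b8 35 f8 2c  |.C.,.........5.,|         
00000060  5e 51 16 ad ad ad ad ad  ad ad ad 31 8c c2 8b 21  |^Q.........1...!|         
00000070  65 62 07 ab 8a 4d 0b 8a  7f cb 68 ef ef 61 2d d1  |eb...M....h..a-.|         
                                                                                       
                                                                                       
                                                                                       
                                                                                       
                                                                                       
                                                                                       
                                                                                       
                                                                                       
                                                                                       
                                                                                       
                                                                                       


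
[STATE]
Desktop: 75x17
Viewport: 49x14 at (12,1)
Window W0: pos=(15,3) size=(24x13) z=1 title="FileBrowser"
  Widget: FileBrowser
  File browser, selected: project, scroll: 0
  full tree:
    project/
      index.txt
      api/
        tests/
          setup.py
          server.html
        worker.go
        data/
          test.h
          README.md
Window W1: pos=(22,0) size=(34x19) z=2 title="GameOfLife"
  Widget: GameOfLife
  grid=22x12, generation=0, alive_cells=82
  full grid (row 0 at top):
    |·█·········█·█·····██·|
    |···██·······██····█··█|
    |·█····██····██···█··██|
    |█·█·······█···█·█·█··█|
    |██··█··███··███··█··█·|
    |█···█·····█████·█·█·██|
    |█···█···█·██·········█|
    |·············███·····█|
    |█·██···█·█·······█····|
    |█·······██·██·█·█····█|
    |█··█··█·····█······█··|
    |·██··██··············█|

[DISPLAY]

          ┃ GameOfLife                     ┃     
          ┠────────────────────────────────┨     
   ┏━━━━━━┃Gen: 0                          ┃     
   ┃ FileB┃·█·········█·█·····██·          ┃     
   ┠──────┃···██·······██····█··█          ┃     
   ┃> [-] ┃·█····██····██···█··██          ┃     
   ┃    in┃█·█·······█···█·█·█··█          ┃     
   ┃    [+┃██··█··███··███··█··█·          ┃     
   ┃      ┃█···█·····█████·█·█·██          ┃     
   ┃      ┃█···█···█·██·········█          ┃     
   ┃      ┃·············███·····█          ┃     
   ┃      ┃█·██···█·█·······█····          ┃     
   ┃      ┃█·······██·██·█·█····█          ┃     
   ┃      ┃█··█··█·····█······█··          ┃     


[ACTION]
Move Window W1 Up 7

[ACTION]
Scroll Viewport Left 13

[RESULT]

                      ┃ GameOfLife               
                      ┠──────────────────────────
               ┏━━━━━━┃Gen: 0                    
               ┃ FileB┃·█·········█·█·····██·    
               ┠──────┃···██·······██····█··█    
               ┃> [-] ┃·█····██····██···█··██    
               ┃    in┃█·█·······█···█·█·█··█    
               ┃    [+┃██··█··███··███··█··█·    
               ┃      ┃█···█·····█████·█·█·██    
               ┃      ┃█···█···█·██·········█    
               ┃      ┃·············███·····█    
               ┃      ┃█·██···█·█·······█····    
               ┃      ┃█·······██·██·█·█····█    
               ┃      ┃█··█··█·····█······█··    


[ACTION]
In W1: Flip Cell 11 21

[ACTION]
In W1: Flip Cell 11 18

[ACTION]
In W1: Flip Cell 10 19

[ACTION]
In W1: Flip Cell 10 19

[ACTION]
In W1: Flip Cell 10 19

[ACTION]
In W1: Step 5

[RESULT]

                      ┃ GameOfLife               
                      ┠──────────────────────────
               ┏━━━━━━┃Gen: 5                    
               ┃ FileB┃··██········█·██······    
               ┠──────┃·█·█·······██·█·█···██    
               ┃> [-] ┃███·········█···██·█··    
               ┃    in┃██·····█···██···████·█    
               ┃    [+┃██······█···██···██···    
               ┃      ┃······█·····██···█·█··    
               ┃      ┃······█···············    
               ┃      ┃···██·················    
               ┃      ┃·█····█···············    
               ┃      ┃█···█·█·██············    
               ┃      ┃··█·█·██··············    


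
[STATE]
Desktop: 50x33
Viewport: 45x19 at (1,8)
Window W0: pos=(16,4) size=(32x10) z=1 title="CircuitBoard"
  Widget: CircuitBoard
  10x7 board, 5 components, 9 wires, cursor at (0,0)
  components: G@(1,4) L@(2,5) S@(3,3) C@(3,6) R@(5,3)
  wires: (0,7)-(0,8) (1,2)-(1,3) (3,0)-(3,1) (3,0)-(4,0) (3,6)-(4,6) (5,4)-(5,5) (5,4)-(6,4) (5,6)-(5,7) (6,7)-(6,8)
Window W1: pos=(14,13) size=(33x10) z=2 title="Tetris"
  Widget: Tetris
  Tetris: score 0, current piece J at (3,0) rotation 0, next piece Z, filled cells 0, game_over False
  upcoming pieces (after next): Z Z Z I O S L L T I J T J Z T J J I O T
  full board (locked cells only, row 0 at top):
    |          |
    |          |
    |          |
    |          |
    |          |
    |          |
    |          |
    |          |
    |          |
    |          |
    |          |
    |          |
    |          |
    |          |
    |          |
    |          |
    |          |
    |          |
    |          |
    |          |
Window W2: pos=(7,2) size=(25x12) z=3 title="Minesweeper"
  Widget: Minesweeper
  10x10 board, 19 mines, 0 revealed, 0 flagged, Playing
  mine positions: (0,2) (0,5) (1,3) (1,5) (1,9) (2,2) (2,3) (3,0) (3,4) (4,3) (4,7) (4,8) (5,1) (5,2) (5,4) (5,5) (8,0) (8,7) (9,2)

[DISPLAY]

      ┃■■■■■■■■■■             ┃              
      ┃■■■■■■■■■■             ┃              
      ┃■■■■■■■■■■             ┃ ·   G        
      ┃■■■■■■■■■■             ┃              
      ┃■■■■■■■■■■             ┃         L    
      ┗━━━━━━━━━━━━━━━━━━━━━━━┛━━━━━━━━━━━━━━
             ┃ Tetris                        
             ┠───────────────────────────────
             ┃          │Next:               
             ┃          │▓▓                  
             ┃          │ ▓▓                 
             ┃          │                    
             ┃          │                    
             ┃          │                    
             ┗━━━━━━━━━━━━━━━━━━━━━━━━━━━━━━━
                                             
                                             
                                             
                                             


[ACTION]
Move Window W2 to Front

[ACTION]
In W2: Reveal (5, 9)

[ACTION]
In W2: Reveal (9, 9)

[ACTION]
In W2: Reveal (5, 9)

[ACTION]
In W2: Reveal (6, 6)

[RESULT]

      ┃■■■■■■■■■■             ┃              
      ┃■■■■■■■■■■             ┃              
      ┃■■■■■■2221             ┃ ·   G        
      ┃■■■■■■1                ┃              
      ┃■■■■■■111              ┃         L    
      ┗━━━━━━━━━━━━━━━━━━━━━━━┛━━━━━━━━━━━━━━
             ┃ Tetris                        
             ┠───────────────────────────────
             ┃          │Next:               
             ┃          │▓▓                  
             ┃          │ ▓▓                 
             ┃          │                    
             ┃          │                    
             ┃          │                    
             ┗━━━━━━━━━━━━━━━━━━━━━━━━━━━━━━━
                                             
                                             
                                             
                                             
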